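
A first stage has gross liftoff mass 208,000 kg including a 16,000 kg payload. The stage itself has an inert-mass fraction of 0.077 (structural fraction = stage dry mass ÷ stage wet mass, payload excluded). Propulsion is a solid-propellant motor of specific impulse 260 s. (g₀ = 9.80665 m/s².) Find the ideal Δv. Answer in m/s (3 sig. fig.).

Stage wet mass = m₀ − payload = 208,000 − 16,000 = 192,000 kg.
Stage dry mass = ε × stage wet mass = 0.077 × 192,000 = 14,784 kg.
Burnout mass m_f = stage dry + payload = 14,784 + 16,000 = 30,784 kg.
v_e = Isp · g₀ = 260 × 9.80665 = 2549.7 m/s.
Using Δv = v_e ln(m₀/m_f): Δv = v_e · ln(208,000/30,784) = 2549.7 × ln(6.757) = 2549.7 × 1.9105 ≈ 4871 m/s.

Δv ≈ 4870 m/s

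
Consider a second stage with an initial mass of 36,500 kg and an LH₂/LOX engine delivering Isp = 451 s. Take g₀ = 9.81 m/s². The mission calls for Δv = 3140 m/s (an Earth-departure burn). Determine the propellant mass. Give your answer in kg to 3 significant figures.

propellant mass ≈ 18500 kg

v_e = Isp · g₀ = 451 × 9.81 = 4424.3 m/s.
m₀/m_f = exp(Δv / v_e) = exp(3140 / 4424.3) = exp(0.7097) = 2.0334.
m_f = 36,500 / 2.0334 = 17,950.2 kg, so propellant = m₀ − m_f = 36,500 − 17,950.2 = 18,549.8 kg.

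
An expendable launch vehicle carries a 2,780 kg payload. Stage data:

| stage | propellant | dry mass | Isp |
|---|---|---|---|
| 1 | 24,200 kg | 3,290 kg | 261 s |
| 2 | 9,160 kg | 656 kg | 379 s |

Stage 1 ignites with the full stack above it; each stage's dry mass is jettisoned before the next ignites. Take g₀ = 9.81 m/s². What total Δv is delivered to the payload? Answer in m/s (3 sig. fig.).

Ignition mass of stage 1 = 24,200+3,290 + 9,160+656 + 2,780 = 40,086 kg.
Stage 1: m₀ = 40,086 kg, m_f = 40,086 − 24,200 = 15,886 kg; Δv = 261×9.81×ln(2.523) = 2560.4×0.9256 ≈ 2370 m/s.
Stage 2: m₀ = 12,596 kg, m_f = 12,596 − 9,160 = 3,436 kg; Δv = 379×9.81×ln(3.666) = 3718.0×1.2991 ≈ 4830 m/s.
Total Δv = 2370 + 4830 = 7200 m/s.

Δv ≈ 7200 m/s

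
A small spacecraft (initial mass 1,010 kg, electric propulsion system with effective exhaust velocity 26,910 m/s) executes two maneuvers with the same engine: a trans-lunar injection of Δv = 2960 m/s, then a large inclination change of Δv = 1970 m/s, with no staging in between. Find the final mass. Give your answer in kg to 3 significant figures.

final mass ≈ 841 kg

After the first burn: m = 1010 × exp(−2960/26910.0) = 1010 × 0.89584 = 904.798 kg.
After the second burn: m = 904.798 × exp(−1970/26910.0) = 904.798 × 0.92941 = 840.928 kg.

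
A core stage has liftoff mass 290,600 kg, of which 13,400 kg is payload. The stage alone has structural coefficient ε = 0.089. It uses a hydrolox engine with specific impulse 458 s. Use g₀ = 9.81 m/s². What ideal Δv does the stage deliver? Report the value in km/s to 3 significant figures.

Stage wet mass = m₀ − payload = 290,600 − 13,400 = 277,200 kg.
Stage dry mass = ε × stage wet mass = 0.089 × 277,200 = 24,670.8 kg.
Burnout mass m_f = stage dry + payload = 24,670.8 + 13,400 = 38,070.8 kg.
v_e = Isp · g₀ = 458 × 9.81 = 4493.0 m/s.
Using Δv = v_e ln(m₀/m_f): Δv = v_e · ln(290,600/38,070.8) = 4493.0 × ln(7.633) = 4493.0 × 2.0325 ≈ 9132 m/s.

Δv ≈ 9.13 km/s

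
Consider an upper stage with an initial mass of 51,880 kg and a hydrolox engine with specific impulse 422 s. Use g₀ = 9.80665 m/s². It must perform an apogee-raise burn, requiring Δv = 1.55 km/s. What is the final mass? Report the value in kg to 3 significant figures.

v_e = Isp · g₀ = 422 × 9.80665 = 4138.4 m/s.
m₀/m_f = exp(Δv / v_e) = exp(1550 / 4138.4) = exp(0.3745) = 1.4543.
m_f = m₀ / 1.4543 = 51,880 / 1.4543 = 35,673.5 kg.

final mass ≈ 35700 kg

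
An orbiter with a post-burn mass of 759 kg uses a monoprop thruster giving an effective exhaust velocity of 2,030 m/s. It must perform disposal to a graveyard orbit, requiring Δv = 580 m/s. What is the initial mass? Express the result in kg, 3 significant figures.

m₀/m_f = exp(Δv / v_e) = exp(580 / 2030.0) = exp(0.2857) = 1.3307.
m₀ = m_f × 1.3307 = 759 × 1.3307 = 1,010 kg.

initial mass ≈ 1010 kg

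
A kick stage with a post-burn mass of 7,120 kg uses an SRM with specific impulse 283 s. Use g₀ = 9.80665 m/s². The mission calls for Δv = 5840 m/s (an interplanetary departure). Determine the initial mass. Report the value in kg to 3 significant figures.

v_e = Isp · g₀ = 283 × 9.80665 = 2775.3 m/s.
From the ideal rocket equation, m₀/m_f = exp(Δv / v_e) = exp(5840 / 2775.3) = exp(2.1043) = 8.2013.
m₀ = m_f × 8.2013 = 7,120 × 8.2013 = 58,393.3 kg.

initial mass ≈ 58400 kg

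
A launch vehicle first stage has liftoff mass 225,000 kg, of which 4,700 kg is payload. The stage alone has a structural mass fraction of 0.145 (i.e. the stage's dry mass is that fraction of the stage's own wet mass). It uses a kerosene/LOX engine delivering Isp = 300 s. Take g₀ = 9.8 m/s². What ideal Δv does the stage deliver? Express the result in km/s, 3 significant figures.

Δv ≈ 5.34 km/s

Stage wet mass = m₀ − payload = 225,000 − 4,700 = 220,300 kg.
Stage dry mass = ε × stage wet mass = 0.145 × 220,300 = 31,943.5 kg.
Burnout mass m_f = stage dry + payload = 31,943.5 + 4,700 = 36,643.5 kg.
v_e = Isp · g₀ = 300 × 9.8 = 2940.0 m/s.
From the ideal rocket equation, Δv = v_e · ln(225,000/36,643.5) = 2940.0 × ln(6.14) = 2940.0 × 1.8149 ≈ 5336 m/s.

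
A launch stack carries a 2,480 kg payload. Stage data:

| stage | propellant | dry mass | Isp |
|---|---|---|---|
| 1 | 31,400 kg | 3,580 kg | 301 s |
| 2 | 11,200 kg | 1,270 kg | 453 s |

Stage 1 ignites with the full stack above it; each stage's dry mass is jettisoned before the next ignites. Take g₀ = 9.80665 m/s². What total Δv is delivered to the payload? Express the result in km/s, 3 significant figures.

Ignition mass of stage 1 = 31,400+3,580 + 11,200+1,270 + 2,480 = 49,930 kg.
Stage 1: m₀ = 49,930 kg, m_f = 49,930 − 31,400 = 18,530 kg; Δv = 301×9.80665×ln(2.695) = 2951.8×0.9912 ≈ 2926 m/s.
Stage 2: m₀ = 14,950 kg, m_f = 14,950 − 11,200 = 3,750 kg; Δv = 453×9.80665×ln(3.987) = 4442.4×1.3830 ≈ 6144 m/s.
Total Δv = 2926 + 6144 = 9070 m/s.

Δv ≈ 9.07 km/s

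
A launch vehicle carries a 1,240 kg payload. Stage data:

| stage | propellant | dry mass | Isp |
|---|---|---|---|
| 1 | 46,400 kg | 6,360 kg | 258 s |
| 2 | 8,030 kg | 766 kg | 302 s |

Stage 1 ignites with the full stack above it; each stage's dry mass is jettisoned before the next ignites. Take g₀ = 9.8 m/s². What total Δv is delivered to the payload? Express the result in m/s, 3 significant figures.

Δv ≈ 8160 m/s

Ignition mass of stage 1 = 46,400+6,360 + 8,030+766 + 1,240 = 62,796 kg.
Stage 1: m₀ = 62,796 kg, m_f = 62,796 − 46,400 = 16,396 kg; Δv = 258×9.8×ln(3.83) = 2528.4×1.3429 ≈ 3395 m/s.
Stage 2: m₀ = 10,036 kg, m_f = 10,036 − 8,030 = 2,006 kg; Δv = 302×9.8×ln(5.003) = 2959.6×1.6100 ≈ 4765 m/s.
Total Δv = 3395 + 4765 = 8160 m/s.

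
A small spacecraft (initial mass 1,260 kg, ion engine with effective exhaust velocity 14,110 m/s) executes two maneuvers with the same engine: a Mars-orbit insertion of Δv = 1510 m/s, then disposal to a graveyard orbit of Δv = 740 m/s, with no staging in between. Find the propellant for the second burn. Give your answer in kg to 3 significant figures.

propellant for the second burn ≈ 57.8 kg

After the first burn: m = 1260 × exp(−1510/14110.0) = 1260 × 0.89851 = 1,132.12 kg.
After the second burn: m = 1,132.12 × exp(−740/14110.0) = 1,132.12 × 0.94891 = 1,074.28 kg.
Second-burn propellant = 1,132.12 − 1,074.28 = 57.84 kg.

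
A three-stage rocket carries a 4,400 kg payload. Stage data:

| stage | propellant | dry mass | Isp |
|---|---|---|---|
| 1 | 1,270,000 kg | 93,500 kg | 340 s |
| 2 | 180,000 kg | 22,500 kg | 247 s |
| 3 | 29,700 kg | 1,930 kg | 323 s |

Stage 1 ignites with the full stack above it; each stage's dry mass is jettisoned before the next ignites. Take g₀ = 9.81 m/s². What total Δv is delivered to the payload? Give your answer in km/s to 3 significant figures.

Ignition mass of stage 1 = 1,270,000+93,500 + 180,000+22,500 + 29,700+1,930 + 4,400 = 1,602,030 kg.
Stage 1: m₀ = 1,602,030 kg, m_f = 1,602,030 − 1,270,000 = 332,030 kg; Δv = 340×9.81×ln(4.825) = 3335.4×1.5738 ≈ 5249 m/s.
Stage 2: m₀ = 238,530 kg, m_f = 238,530 − 180,000 = 58,530 kg; Δv = 247×9.81×ln(4.075) = 2423.1×1.4050 ≈ 3404 m/s.
Stage 3: m₀ = 36,030 kg, m_f = 36,030 − 29,700 = 6,330 kg; Δv = 323×9.81×ln(5.692) = 3168.6×1.7391 ≈ 5510 m/s.
Total Δv = 5249 + 3404 + 5510 = 14163 m/s.

Δv ≈ 14.2 km/s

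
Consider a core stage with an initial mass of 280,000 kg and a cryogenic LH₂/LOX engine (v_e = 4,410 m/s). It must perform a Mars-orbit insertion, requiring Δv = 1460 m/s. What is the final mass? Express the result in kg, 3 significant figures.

By the Tsiolkovsky rocket equation, m₀/m_f = exp(Δv / v_e) = exp(1460 / 4410.0) = exp(0.3311) = 1.3925.
m_f = m₀ / 1.3925 = 280,000 / 1.3925 = 201,077 kg.

final mass ≈ 201000 kg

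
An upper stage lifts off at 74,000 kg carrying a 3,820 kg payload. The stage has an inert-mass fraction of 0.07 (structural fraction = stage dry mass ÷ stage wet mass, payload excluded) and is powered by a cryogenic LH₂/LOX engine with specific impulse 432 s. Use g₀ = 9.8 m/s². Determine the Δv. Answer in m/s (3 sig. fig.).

Stage wet mass = m₀ − payload = 74,000 − 3,820 = 70,180 kg.
Stage dry mass = ε × stage wet mass = 0.07 × 70,180 = 4,912.6 kg.
Burnout mass m_f = stage dry + payload = 4,912.6 + 3,820 = 8,732.6 kg.
v_e = Isp · g₀ = 432 × 9.8 = 4233.6 m/s.
Δv = v_e · ln(74,000/8,732.6) = 4233.6 × ln(8.474) = 4233.6 × 2.1370 ≈ 9047 m/s.

Δv ≈ 9050 m/s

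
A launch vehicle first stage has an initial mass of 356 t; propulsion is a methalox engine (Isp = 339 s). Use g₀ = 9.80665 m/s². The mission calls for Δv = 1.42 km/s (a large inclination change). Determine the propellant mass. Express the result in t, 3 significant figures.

v_e = Isp · g₀ = 339 × 9.80665 = 3324.5 m/s.
m₀/m_f = exp(Δv / v_e) = exp(1420 / 3324.5) = exp(0.4271) = 1.5329.
m_f = 356 / 1.5329 = 232.24 t, so propellant = m₀ − m_f = 356 − 232.24 = 123.76 t.

propellant mass ≈ 124 t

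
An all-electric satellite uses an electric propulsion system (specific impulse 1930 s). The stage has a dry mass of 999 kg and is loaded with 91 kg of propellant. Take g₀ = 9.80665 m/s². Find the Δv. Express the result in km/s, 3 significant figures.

v_e = Isp · g₀ = 1930 × 9.80665 = 18926.8 m/s.
m₀ = m_dry + m_prop = 999 + 91 = 1,090 kg.
By the Tsiolkovsky rocket equation, Δv = v_e · ln(m₀/m_f) = 18926.8 × ln(1.091) = 18926.8 × 0.0872 ≈ 1650.0 m/s.

Δv ≈ 1.65 km/s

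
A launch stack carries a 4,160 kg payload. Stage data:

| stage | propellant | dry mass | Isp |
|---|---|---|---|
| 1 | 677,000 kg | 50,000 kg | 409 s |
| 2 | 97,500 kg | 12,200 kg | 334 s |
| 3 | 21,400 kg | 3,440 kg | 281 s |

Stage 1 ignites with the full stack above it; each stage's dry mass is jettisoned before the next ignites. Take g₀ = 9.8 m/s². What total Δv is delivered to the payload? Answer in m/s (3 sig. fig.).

Ignition mass of stage 1 = 677,000+50,000 + 97,500+12,200 + 21,400+3,440 + 4,160 = 865,700 kg.
Stage 1: m₀ = 865,700 kg, m_f = 865,700 − 677,000 = 188,700 kg; Δv = 409×9.8×ln(4.588) = 4008.2×1.5234 ≈ 6106 m/s.
Stage 2: m₀ = 138,700 kg, m_f = 138,700 − 97,500 = 41,200 kg; Δv = 334×9.8×ln(3.367) = 3273.2×1.2139 ≈ 3973 m/s.
Stage 3: m₀ = 29,000 kg, m_f = 29,000 − 21,400 = 7,600 kg; Δv = 281×9.8×ln(3.816) = 2753.8×1.3391 ≈ 3688 m/s.
Total Δv = 6106 + 3973 + 3688 = 13767 m/s.

Δv ≈ 13800 m/s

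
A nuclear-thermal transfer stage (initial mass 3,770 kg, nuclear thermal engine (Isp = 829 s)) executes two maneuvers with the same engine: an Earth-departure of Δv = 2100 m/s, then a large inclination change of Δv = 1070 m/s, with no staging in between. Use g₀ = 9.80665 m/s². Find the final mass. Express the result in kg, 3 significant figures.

final mass ≈ 2550 kg

v_e = Isp · g₀ = 829 × 9.80665 = 8129.7 m/s.
After the first burn: m = 3770 × exp(−2100/8129.7) = 3770 × 0.77235 = 2,911.76 kg.
After the second burn: m = 2,911.76 × exp(−1070/8129.7) = 2,911.76 × 0.87668 = 2,552.68 kg.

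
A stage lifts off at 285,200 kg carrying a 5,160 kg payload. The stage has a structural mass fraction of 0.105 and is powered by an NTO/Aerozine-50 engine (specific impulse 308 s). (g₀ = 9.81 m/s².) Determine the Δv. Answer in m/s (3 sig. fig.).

Δv ≈ 6380 m/s

Stage wet mass = m₀ − payload = 285,200 − 5,160 = 280,040 kg.
Stage dry mass = ε × stage wet mass = 0.105 × 280,040 = 29,404.2 kg.
Burnout mass m_f = stage dry + payload = 29,404.2 + 5,160 = 34,564.2 kg.
v_e = Isp · g₀ = 308 × 9.81 = 3021.5 m/s.
Using Δv = v_e ln(m₀/m_f): Δv = v_e · ln(285,200/34,564.2) = 3021.5 × ln(8.251) = 3021.5 × 2.1104 ≈ 6376 m/s.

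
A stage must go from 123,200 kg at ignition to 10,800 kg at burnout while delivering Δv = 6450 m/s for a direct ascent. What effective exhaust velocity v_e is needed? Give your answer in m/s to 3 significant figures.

ln(m₀/m_f) = ln(123200/10800) = ln(11.41) = 2.4343.
v_e = Δv / ln(m₀/m_f) = 6450 / 2.4343 = 2649.7 m/s.

v_e ≈ 2650 m/s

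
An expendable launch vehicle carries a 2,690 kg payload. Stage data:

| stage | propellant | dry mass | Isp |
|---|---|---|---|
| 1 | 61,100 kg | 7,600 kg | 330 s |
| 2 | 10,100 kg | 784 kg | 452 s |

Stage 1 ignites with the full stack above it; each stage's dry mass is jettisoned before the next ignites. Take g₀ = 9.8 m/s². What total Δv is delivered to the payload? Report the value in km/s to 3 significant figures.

Δv ≈ 10.4 km/s

Ignition mass of stage 1 = 61,100+7,600 + 10,100+784 + 2,690 = 82,274 kg.
Stage 1: m₀ = 82,274 kg, m_f = 82,274 − 61,100 = 21,174 kg; Δv = 330×9.8×ln(3.886) = 3234.0×1.3573 ≈ 4389 m/s.
Stage 2: m₀ = 13,574 kg, m_f = 13,574 − 10,100 = 3,474 kg; Δv = 452×9.8×ln(3.907) = 4429.6×1.3628 ≈ 6037 m/s.
Total Δv = 4389 + 6037 = 10426 m/s.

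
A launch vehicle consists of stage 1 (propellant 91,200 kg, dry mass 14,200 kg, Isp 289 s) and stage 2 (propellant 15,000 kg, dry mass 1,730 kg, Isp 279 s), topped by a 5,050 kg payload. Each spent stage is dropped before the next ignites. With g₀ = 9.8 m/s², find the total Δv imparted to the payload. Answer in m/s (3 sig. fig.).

Ignition mass of stage 1 = 91,200+14,200 + 15,000+1,730 + 5,050 = 127,180 kg.
Stage 1: m₀ = 127,180 kg, m_f = 127,180 − 91,200 = 35,980 kg; Δv = 289×9.8×ln(3.535) = 2832.2×1.2626 ≈ 3576 m/s.
Stage 2: m₀ = 21,780 kg, m_f = 21,780 − 15,000 = 6,780 kg; Δv = 279×9.8×ln(3.212) = 2734.2×1.1670 ≈ 3191 m/s.
Total Δv = 3576 + 3191 = 6767 m/s.

Δv ≈ 6770 m/s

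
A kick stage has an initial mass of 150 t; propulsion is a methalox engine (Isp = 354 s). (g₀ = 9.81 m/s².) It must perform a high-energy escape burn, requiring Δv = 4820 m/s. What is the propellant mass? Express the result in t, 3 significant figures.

propellant mass ≈ 113 t

v_e = Isp · g₀ = 354 × 9.81 = 3472.7 m/s.
m₀/m_f = exp(Δv / v_e) = exp(4820 / 3472.7) = exp(1.3880) = 4.0066.
m_f = 150 / 4.0066 = 37.4382 t, so propellant = m₀ − m_f = 150 − 37.4382 = 112.5618 t.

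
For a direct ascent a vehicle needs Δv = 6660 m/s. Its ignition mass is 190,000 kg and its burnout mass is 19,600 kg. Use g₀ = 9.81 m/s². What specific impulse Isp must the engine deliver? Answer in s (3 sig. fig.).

Isp ≈ 299 s

ln(m₀/m_f) = ln(190000/19600) = ln(9.694) = 2.2715.
Rocket equation: v_e = Δv / ln(m₀/m_f) = 6660 / 2.2715 = 2932.0 m/s.
Isp = v_e / g₀ = 2932.0 / 9.81 = 298.9 s.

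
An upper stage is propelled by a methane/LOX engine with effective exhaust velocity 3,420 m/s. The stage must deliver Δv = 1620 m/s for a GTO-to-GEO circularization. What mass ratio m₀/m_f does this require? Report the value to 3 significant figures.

mass ratio ≈ 1.61

m₀/m_f = exp(Δv / v_e) = exp(1620 / 3420.0) = exp(0.4737) = 1.6059.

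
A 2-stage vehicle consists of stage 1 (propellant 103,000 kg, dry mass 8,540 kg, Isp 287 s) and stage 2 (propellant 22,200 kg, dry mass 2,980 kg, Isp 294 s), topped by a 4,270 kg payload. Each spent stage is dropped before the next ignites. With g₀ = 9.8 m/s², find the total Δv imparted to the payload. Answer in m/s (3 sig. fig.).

Ignition mass of stage 1 = 103,000+8,540 + 22,200+2,980 + 4,270 = 140,990 kg.
Stage 1: m₀ = 140,990 kg, m_f = 140,990 − 103,000 = 37,990 kg; Δv = 287×9.8×ln(3.711) = 2812.6×1.3114 ≈ 3688 m/s.
Stage 2: m₀ = 29,450 kg, m_f = 29,450 − 22,200 = 7,250 kg; Δv = 294×9.8×ln(4.062) = 2881.2×1.4017 ≈ 4039 m/s.
Total Δv = 3688 + 4039 = 7727 m/s.

Δv ≈ 7730 m/s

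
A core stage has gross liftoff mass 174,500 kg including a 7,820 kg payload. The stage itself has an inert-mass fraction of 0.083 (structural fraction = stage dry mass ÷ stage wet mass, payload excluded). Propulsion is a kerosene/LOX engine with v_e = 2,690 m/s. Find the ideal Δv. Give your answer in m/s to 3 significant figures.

Stage wet mass = m₀ − payload = 174,500 − 7,820 = 166,680 kg.
Stage dry mass = ε × stage wet mass = 0.083 × 166,680 = 13,834.4 kg.
Burnout mass m_f = stage dry + payload = 13,834.4 + 7,820 = 21,654.4 kg.
By the Tsiolkovsky rocket equation, Δv = v_e · ln(174,500/21,654.4) = 2690.0 × ln(8.058) = 2690.0 × 2.0867 ≈ 5613 m/s.

Δv ≈ 5610 m/s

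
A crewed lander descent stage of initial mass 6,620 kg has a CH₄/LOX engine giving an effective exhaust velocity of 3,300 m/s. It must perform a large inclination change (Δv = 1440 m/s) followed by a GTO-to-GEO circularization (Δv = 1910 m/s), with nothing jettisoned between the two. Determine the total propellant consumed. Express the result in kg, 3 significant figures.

After the first burn: m = 6620 × exp(−1440/3300.0) = 6620 × 0.64638 = 4,279.04 kg.
After the second burn: m = 4,279.04 × exp(−1910/3300.0) = 4,279.04 × 0.56058 = 2,398.74 kg.
Total propellant = m₀ − m_final = 6620 − 2,398.74 = 4,221.26 kg.

total propellant consumed ≈ 4220 kg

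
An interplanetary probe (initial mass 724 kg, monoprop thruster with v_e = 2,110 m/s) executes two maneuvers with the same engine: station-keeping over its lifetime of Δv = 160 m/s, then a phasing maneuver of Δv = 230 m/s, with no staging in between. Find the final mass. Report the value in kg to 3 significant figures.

final mass ≈ 602 kg

After the first burn: m = 724 × exp(−160/2110.0) = 724 × 0.92697 = 671.126 kg.
After the second burn: m = 671.126 × exp(−230/2110.0) = 671.126 × 0.89673 = 601.819 kg.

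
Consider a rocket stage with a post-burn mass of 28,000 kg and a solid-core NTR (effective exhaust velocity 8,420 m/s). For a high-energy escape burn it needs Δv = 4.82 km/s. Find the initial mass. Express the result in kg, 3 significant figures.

initial mass ≈ 49600 kg

m₀/m_f = exp(Δv / v_e) = exp(4820 / 8420.0) = exp(0.5724) = 1.7726.
m₀ = m_f × 1.7726 = 28,000 × 1.7726 = 49,632.8 kg.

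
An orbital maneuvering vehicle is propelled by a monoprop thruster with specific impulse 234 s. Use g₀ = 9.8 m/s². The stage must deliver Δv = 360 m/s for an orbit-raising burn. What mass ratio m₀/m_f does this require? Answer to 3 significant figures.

mass ratio ≈ 1.17

v_e = Isp · g₀ = 234 × 9.8 = 2293.2 m/s.
Rocket equation: m₀/m_f = exp(Δv / v_e) = exp(360 / 2293.2) = exp(0.1570) = 1.1700.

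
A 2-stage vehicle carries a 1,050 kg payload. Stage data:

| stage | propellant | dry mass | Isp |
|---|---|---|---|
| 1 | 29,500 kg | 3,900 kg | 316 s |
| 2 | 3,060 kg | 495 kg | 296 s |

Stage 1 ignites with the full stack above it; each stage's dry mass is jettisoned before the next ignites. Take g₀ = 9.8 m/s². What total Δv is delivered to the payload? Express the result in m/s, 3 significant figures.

Δv ≈ 7800 m/s

Ignition mass of stage 1 = 29,500+3,900 + 3,060+495 + 1,050 = 38,005 kg.
Stage 1: m₀ = 38,005 kg, m_f = 38,005 − 29,500 = 8,505 kg; Δv = 316×9.8×ln(4.469) = 3096.8×1.4971 ≈ 4636 m/s.
Stage 2: m₀ = 4,605 kg, m_f = 4,605 − 3,060 = 1,545 kg; Δv = 296×9.8×ln(2.981) = 2900.8×1.0921 ≈ 3168 m/s.
Total Δv = 4636 + 3168 = 7804 m/s.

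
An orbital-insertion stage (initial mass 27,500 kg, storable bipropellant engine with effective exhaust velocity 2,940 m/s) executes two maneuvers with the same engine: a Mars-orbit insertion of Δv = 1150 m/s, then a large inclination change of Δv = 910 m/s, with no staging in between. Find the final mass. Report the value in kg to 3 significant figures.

final mass ≈ 13600 kg

After the first burn: m = 27500 × exp(−1150/2940.0) = 27500 × 0.67627 = 18,597.4 kg.
After the second burn: m = 18,597.4 × exp(−910/2940.0) = 18,597.4 × 0.73380 = 13,646.8 kg.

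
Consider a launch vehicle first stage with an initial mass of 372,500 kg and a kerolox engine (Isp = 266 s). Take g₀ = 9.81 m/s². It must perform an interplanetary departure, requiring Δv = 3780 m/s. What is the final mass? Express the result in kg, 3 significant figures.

v_e = Isp · g₀ = 266 × 9.81 = 2609.5 m/s.
m₀/m_f = exp(Δv / v_e) = exp(3780 / 2609.5) = exp(1.4486) = 4.2570.
m_f = m₀ / 4.2570 = 372,500 / 4.2570 = 87,502.9 kg.

final mass ≈ 87500 kg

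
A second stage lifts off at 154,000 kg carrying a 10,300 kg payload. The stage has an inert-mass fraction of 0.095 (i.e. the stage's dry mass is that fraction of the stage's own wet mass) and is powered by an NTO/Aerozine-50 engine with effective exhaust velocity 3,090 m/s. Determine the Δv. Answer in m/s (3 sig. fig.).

Δv ≈ 5750 m/s

Stage wet mass = m₀ − payload = 154,000 − 10,300 = 143,700 kg.
Stage dry mass = ε × stage wet mass = 0.095 × 143,700 = 13,651.5 kg.
Burnout mass m_f = stage dry + payload = 13,651.5 + 10,300 = 23,951.5 kg.
From the ideal rocket equation, Δv = v_e · ln(154,000/23,951.5) = 3090.0 × ln(6.43) = 3090.0 × 1.8609 ≈ 5750 m/s.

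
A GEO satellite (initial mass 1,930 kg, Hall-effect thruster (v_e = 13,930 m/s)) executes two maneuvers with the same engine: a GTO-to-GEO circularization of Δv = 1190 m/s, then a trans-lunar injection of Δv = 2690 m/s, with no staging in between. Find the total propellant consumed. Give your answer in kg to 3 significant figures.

total propellant consumed ≈ 469 kg

After the first burn: m = 1930 × exp(−1190/13930.0) = 1930 × 0.91812 = 1,771.97 kg.
After the second burn: m = 1,771.97 × exp(−2690/13930.0) = 1,771.97 × 0.82439 = 1,460.79 kg.
Total propellant = m₀ − m_final = 1930 − 1,460.79 = 469.21 kg.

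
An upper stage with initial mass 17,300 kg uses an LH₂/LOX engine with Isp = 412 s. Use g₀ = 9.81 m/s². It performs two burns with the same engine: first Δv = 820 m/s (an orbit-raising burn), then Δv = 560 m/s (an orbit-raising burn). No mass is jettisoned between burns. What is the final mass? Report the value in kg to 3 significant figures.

final mass ≈ 12300 kg

v_e = Isp · g₀ = 412 × 9.81 = 4041.7 m/s.
After the first burn: m = 17300 × exp(−820/4041.7) = 17300 × 0.81637 = 14,123.2 kg.
After the second burn: m = 14,123.2 × exp(−560/4041.7) = 14,123.2 × 0.87062 = 12,295.9 kg.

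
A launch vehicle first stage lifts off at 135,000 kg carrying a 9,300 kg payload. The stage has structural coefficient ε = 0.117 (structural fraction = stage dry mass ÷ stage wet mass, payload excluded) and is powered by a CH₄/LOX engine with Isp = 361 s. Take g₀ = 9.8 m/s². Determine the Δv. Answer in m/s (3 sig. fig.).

Δv ≈ 6110 m/s

Stage wet mass = m₀ − payload = 135,000 − 9,300 = 125,700 kg.
Stage dry mass = ε × stage wet mass = 0.117 × 125,700 = 14,706.9 kg.
Burnout mass m_f = stage dry + payload = 14,706.9 + 9,300 = 24,006.9 kg.
v_e = Isp · g₀ = 361 × 9.8 = 3537.8 m/s.
From the ideal rocket equation, Δv = v_e · ln(135,000/24,006.9) = 3537.8 × ln(5.623) = 3537.8 × 1.7269 ≈ 6110 m/s.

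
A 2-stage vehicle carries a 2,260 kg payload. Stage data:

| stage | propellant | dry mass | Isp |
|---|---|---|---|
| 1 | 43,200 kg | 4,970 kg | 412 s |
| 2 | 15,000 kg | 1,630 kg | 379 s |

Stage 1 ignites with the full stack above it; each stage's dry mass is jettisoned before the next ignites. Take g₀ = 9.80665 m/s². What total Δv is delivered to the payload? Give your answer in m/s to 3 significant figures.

Δv ≈ 10000 m/s

Ignition mass of stage 1 = 43,200+4,970 + 15,000+1,630 + 2,260 = 67,060 kg.
Stage 1: m₀ = 67,060 kg, m_f = 67,060 − 43,200 = 23,860 kg; Δv = 412×9.80665×ln(2.811) = 4040.3×1.0334 ≈ 4175 m/s.
Stage 2: m₀ = 18,890 kg, m_f = 18,890 − 15,000 = 3,890 kg; Δv = 379×9.80665×ln(4.856) = 3716.7×1.5802 ≈ 5873 m/s.
Total Δv = 4175 + 5873 = 10048 m/s.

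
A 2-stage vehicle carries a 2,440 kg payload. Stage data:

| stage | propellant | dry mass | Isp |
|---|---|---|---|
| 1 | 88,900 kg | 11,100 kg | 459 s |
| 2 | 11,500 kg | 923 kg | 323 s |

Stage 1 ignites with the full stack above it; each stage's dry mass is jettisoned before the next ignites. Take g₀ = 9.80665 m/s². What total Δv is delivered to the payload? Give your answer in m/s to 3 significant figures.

Δv ≈ 11400 m/s

Ignition mass of stage 1 = 88,900+11,100 + 11,500+923 + 2,440 = 114,863 kg.
Stage 1: m₀ = 114,863 kg, m_f = 114,863 − 88,900 = 25,963 kg; Δv = 459×9.80665×ln(4.424) = 4501.3×1.4871 ≈ 6694 m/s.
Stage 2: m₀ = 14,863 kg, m_f = 14,863 − 11,500 = 3,363 kg; Δv = 323×9.80665×ln(4.42) = 3167.5×1.4860 ≈ 4707 m/s.
Total Δv = 6694 + 4707 = 11401 m/s.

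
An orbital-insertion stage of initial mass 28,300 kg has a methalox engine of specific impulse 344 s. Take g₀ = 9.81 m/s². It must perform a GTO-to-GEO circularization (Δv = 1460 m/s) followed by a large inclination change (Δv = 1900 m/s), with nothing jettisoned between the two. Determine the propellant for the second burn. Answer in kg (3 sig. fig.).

propellant for the second burn ≈ 7900 kg

v_e = Isp · g₀ = 344 × 9.81 = 3374.6 m/s.
After the first burn: m = 28300 × exp(−1460/3374.6) = 28300 × 0.64879 = 18,360.8 kg.
After the second burn: m = 18,360.8 × exp(−1900/3374.6) = 18,360.8 × 0.56948 = 10,456.1 kg.
Second-burn propellant = 18,360.8 − 10,456.1 = 7,904.7 kg.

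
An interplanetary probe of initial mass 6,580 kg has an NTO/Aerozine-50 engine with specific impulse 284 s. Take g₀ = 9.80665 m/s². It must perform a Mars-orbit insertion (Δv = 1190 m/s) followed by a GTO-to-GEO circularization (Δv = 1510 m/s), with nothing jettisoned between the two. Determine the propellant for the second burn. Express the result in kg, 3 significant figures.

propellant for the second burn ≈ 1800 kg

v_e = Isp · g₀ = 284 × 9.80665 = 2785.1 m/s.
After the first burn: m = 6580 × exp(−1190/2785.1) = 6580 × 0.65228 = 4,292 kg.
After the second burn: m = 4,292 × exp(−1510/2785.1) = 4,292 × 0.58148 = 2,495.71 kg.
Second-burn propellant = 4,292 − 2,495.71 = 1,796.29 kg.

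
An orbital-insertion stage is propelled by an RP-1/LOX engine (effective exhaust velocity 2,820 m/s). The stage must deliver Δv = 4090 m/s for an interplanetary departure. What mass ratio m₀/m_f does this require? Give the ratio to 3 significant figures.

mass ratio ≈ 4.26

From the ideal rocket equation, m₀/m_f = exp(Δv / v_e) = exp(4090 / 2820.0) = exp(1.4504) = 4.2646.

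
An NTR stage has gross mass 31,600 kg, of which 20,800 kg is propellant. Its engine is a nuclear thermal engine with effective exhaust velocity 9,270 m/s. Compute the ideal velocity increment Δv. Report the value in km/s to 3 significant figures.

Δv ≈ 9.95 km/s

m_f = m₀ − m_prop = 31,600 − 20,800 = 10,800 kg.
From the ideal rocket equation, Δv = v_e · ln(m₀/m_f) = 9270.0 × ln(2.926) = 9270.0 × 1.0736 ≈ 9952.4 m/s.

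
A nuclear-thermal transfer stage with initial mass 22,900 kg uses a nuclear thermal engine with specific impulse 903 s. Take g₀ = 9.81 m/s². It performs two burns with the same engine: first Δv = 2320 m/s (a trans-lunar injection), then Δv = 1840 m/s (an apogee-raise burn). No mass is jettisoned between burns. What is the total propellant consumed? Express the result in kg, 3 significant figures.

total propellant consumed ≈ 8580 kg

v_e = Isp · g₀ = 903 × 9.81 = 8858.4 m/s.
After the first burn: m = 22900 × exp(−2320/8858.4) = 22900 × 0.76959 = 17,623.6 kg.
After the second burn: m = 17,623.6 × exp(−1840/8858.4) = 17,623.6 × 0.81244 = 14,318.1 kg.
Total propellant = m₀ − m_final = 22900 − 14,318.1 = 8,581.9 kg.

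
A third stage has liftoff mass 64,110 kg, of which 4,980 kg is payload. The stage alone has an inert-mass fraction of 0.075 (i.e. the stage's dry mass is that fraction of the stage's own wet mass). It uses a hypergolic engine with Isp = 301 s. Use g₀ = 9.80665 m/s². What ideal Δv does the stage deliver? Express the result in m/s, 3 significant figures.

Δv ≈ 5660 m/s

Stage wet mass = m₀ − payload = 64,110 − 4,980 = 59,130 kg.
Stage dry mass = ε × stage wet mass = 0.075 × 59,130 = 4,434.75 kg.
Burnout mass m_f = stage dry + payload = 4,434.75 + 4,980 = 9,414.75 kg.
v_e = Isp · g₀ = 301 × 9.80665 = 2951.8 m/s.
By the Tsiolkovsky rocket equation, Δv = v_e · ln(64,110/9,414.75) = 2951.8 × ln(6.81) = 2951.8 × 1.9183 ≈ 5663 m/s.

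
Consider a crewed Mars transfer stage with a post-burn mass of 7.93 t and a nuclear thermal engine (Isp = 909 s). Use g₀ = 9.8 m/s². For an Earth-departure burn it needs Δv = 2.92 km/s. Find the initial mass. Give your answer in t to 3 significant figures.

initial mass ≈ 11.0 t

v_e = Isp · g₀ = 909 × 9.8 = 8908.2 m/s.
m₀/m_f = exp(Δv / v_e) = exp(2920 / 8908.2) = exp(0.3278) = 1.3879.
m₀ = m_f × 1.3879 = 7.93 × 1.3879 = 11.006 t.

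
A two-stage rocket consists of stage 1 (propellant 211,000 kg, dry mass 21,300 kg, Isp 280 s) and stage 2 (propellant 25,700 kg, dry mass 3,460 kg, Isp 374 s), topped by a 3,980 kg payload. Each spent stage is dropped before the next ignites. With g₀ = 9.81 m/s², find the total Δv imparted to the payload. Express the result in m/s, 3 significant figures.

Ignition mass of stage 1 = 211,000+21,300 + 25,700+3,460 + 3,980 = 265,440 kg.
Stage 1: m₀ = 265,440 kg, m_f = 265,440 − 211,000 = 54,440 kg; Δv = 280×9.81×ln(4.876) = 2746.8×1.5843 ≈ 4352 m/s.
Stage 2: m₀ = 33,140 kg, m_f = 33,140 − 25,700 = 7,440 kg; Δv = 374×9.81×ln(4.454) = 3668.9×1.4939 ≈ 5481 m/s.
Total Δv = 4352 + 5481 = 9833 m/s.

Δv ≈ 9830 m/s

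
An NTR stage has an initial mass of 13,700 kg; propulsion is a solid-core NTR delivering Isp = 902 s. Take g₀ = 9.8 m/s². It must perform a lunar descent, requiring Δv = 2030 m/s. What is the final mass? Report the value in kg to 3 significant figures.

final mass ≈ 10900 kg

v_e = Isp · g₀ = 902 × 9.8 = 8839.6 m/s.
Rocket equation: m₀/m_f = exp(Δv / v_e) = exp(2030 / 8839.6) = exp(0.2296) = 1.2582.
m_f = m₀ / 1.2582 = 13,700 / 1.2582 = 10,888.6 kg.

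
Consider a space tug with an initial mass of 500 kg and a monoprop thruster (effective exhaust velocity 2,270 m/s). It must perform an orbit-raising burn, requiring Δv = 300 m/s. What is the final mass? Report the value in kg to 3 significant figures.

Using Δv = v_e ln(m₀/m_f): m₀/m_f = exp(Δv / v_e) = exp(300 / 2270.0) = exp(0.1322) = 1.1413.
m_f = m₀ / 1.1413 = 500 / 1.1413 = 438.097 kg.

final mass ≈ 438 kg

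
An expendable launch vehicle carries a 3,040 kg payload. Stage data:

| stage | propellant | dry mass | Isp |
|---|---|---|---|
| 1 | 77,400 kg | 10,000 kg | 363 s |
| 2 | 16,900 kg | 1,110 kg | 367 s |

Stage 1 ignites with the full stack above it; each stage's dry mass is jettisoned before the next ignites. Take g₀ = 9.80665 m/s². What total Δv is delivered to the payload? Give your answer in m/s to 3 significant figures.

Δv ≈ 10300 m/s

Ignition mass of stage 1 = 77,400+10,000 + 16,900+1,110 + 3,040 = 108,450 kg.
Stage 1: m₀ = 108,450 kg, m_f = 108,450 − 77,400 = 31,050 kg; Δv = 363×9.80665×ln(3.493) = 3559.8×1.2507 ≈ 4452 m/s.
Stage 2: m₀ = 21,050 kg, m_f = 21,050 − 16,900 = 4,150 kg; Δv = 367×9.80665×ln(5.072) = 3599.0×1.6238 ≈ 5844 m/s.
Total Δv = 4452 + 5844 = 10296 m/s.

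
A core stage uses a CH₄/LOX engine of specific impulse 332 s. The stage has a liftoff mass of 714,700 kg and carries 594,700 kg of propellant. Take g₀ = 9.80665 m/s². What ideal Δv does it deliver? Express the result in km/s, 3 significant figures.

Δv ≈ 5.81 km/s

v_e = Isp · g₀ = 332 × 9.80665 = 3255.8 m/s.
m_f = m₀ − m_prop = 714,700 − 594,700 = 120,000 kg.
Rocket equation: Δv = v_e · ln(m₀/m_f) = 3255.8 × ln(5.956) = 3255.8 × 1.7844 ≈ 5809.6 m/s.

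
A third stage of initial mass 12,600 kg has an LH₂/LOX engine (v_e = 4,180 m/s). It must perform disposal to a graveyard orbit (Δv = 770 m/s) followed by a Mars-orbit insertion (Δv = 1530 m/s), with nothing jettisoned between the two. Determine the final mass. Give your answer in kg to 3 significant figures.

final mass ≈ 7270 kg

After the first burn: m = 12600 × exp(−770/4180.0) = 12600 × 0.83176 = 10,480.2 kg.
After the second burn: m = 10,480.2 × exp(−1530/4180.0) = 10,480.2 × 0.69348 = 7,267.81 kg.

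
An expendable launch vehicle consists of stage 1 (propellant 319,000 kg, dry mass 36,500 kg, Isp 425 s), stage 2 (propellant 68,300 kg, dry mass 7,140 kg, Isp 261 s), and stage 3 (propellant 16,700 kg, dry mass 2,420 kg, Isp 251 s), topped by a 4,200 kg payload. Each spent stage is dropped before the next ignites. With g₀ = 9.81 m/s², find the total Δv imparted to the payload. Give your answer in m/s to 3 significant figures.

Δv ≈ 11200 m/s

Ignition mass of stage 1 = 319,000+36,500 + 68,300+7,140 + 16,700+2,420 + 4,200 = 454,260 kg.
Stage 1: m₀ = 454,260 kg, m_f = 454,260 − 319,000 = 135,260 kg; Δv = 425×9.81×ln(3.358) = 4169.2×1.2115 ≈ 5051 m/s.
Stage 2: m₀ = 98,760 kg, m_f = 98,760 − 68,300 = 30,460 kg; Δv = 261×9.81×ln(3.242) = 2560.4×1.1763 ≈ 3012 m/s.
Stage 3: m₀ = 23,320 kg, m_f = 23,320 − 16,700 = 6,620 kg; Δv = 251×9.81×ln(3.523) = 2462.3×1.2592 ≈ 3101 m/s.
Total Δv = 5051 + 3012 + 3101 = 11164 m/s.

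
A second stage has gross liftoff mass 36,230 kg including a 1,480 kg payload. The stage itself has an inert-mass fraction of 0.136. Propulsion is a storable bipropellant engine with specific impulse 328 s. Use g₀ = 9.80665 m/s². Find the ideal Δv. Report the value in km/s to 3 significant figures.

Stage wet mass = m₀ − payload = 36,230 − 1,480 = 34,750 kg.
Stage dry mass = ε × stage wet mass = 0.136 × 34,750 = 4,726 kg.
Burnout mass m_f = stage dry + payload = 4,726 + 1,480 = 6,206 kg.
v_e = Isp · g₀ = 328 × 9.80665 = 3216.6 m/s.
By the Tsiolkovsky rocket equation, Δv = v_e · ln(36,230/6,206) = 3216.6 × ln(5.838) = 3216.6 × 1.7644 ≈ 5675 m/s.

Δv ≈ 5.68 km/s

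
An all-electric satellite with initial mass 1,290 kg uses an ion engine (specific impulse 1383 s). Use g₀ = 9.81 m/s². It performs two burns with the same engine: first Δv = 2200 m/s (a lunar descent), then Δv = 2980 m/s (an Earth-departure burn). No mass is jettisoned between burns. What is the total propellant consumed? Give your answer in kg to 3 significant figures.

v_e = Isp · g₀ = 1383 × 9.81 = 13567.2 m/s.
After the first burn: m = 1290 × exp(−2200/13567.2) = 1290 × 0.85031 = 1,096.9 kg.
After the second burn: m = 1,096.9 × exp(−2980/13567.2) = 1,096.9 × 0.80280 = 880.591 kg.
Total propellant = m₀ − m_final = 1290 − 880.591 = 409.409 kg.

total propellant consumed ≈ 409 kg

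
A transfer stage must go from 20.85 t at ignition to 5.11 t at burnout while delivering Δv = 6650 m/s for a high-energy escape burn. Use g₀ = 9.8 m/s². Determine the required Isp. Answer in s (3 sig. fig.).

ln(m₀/m_f) = ln(20850/5110) = ln(4.08) = 1.4062.
By the Tsiolkovsky rocket equation, v_e = Δv / ln(m₀/m_f) = 6650 / 1.4062 = 4729.2 m/s.
Isp = v_e / g₀ = 4729.2 / 9.8 = 482.6 s.

Isp ≈ 483 s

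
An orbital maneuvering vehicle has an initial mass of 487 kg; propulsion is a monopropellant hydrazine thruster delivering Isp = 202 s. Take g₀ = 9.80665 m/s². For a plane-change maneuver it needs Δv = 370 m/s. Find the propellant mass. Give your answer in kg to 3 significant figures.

propellant mass ≈ 83.0 kg

v_e = Isp · g₀ = 202 × 9.80665 = 1980.9 m/s.
By the Tsiolkovsky rocket equation, m₀/m_f = exp(Δv / v_e) = exp(370 / 1980.9) = exp(0.1868) = 1.2054.
m_f = 487 / 1.2054 = 404.015 kg, so propellant = m₀ − m_f = 487 − 404.015 = 82.985 kg.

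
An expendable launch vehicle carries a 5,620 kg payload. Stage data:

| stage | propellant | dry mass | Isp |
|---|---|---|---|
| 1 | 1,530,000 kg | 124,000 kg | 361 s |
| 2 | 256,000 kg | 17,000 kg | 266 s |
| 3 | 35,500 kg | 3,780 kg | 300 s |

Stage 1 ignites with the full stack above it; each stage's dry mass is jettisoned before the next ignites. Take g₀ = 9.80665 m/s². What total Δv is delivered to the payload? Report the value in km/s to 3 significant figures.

Δv ≈ 14.2 km/s

Ignition mass of stage 1 = 1,530,000+124,000 + 256,000+17,000 + 35,500+3,780 + 5,620 = 1,971,900 kg.
Stage 1: m₀ = 1,971,900 kg, m_f = 1,971,900 − 1,530,000 = 441,900 kg; Δv = 361×9.80665×ln(4.462) = 3540.2×1.4957 ≈ 5295 m/s.
Stage 2: m₀ = 317,900 kg, m_f = 317,900 − 256,000 = 61,900 kg; Δv = 266×9.80665×ln(5.136) = 2608.6×1.6362 ≈ 4268 m/s.
Stage 3: m₀ = 44,900 kg, m_f = 44,900 − 35,500 = 9,400 kg; Δv = 300×9.80665×ln(4.777) = 2942.0×1.5637 ≈ 4600 m/s.
Total Δv = 5295 + 4268 + 4600 = 14163 m/s.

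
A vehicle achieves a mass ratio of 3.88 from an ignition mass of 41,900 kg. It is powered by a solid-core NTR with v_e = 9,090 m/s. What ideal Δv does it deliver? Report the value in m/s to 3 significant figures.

Δv ≈ 12300 m/s

From the ideal rocket equation, Δv = v_e · ln(3.88) = 9090.0 × 1.3558 ≈ 12324.5 m/s.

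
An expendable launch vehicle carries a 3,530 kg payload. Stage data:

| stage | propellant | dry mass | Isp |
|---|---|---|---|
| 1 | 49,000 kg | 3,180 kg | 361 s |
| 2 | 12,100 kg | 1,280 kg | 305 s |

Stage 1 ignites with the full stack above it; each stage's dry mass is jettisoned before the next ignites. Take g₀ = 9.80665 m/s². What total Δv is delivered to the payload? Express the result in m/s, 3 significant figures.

Ignition mass of stage 1 = 49,000+3,180 + 12,100+1,280 + 3,530 = 69,090 kg.
Stage 1: m₀ = 69,090 kg, m_f = 69,090 − 49,000 = 20,090 kg; Δv = 361×9.80665×ln(3.439) = 3540.2×1.2352 ≈ 4373 m/s.
Stage 2: m₀ = 16,910 kg, m_f = 16,910 − 12,100 = 4,810 kg; Δv = 305×9.80665×ln(3.516) = 2991.0×1.2572 ≈ 3760 m/s.
Total Δv = 4373 + 3760 = 8133 m/s.

Δv ≈ 8130 m/s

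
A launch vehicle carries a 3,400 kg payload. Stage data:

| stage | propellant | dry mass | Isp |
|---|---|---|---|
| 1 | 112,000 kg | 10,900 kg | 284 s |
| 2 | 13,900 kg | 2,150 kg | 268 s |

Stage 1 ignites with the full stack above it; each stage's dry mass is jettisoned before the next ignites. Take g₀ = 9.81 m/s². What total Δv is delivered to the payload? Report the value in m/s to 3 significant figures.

Ignition mass of stage 1 = 112,000+10,900 + 13,900+2,150 + 3,400 = 142,350 kg.
Stage 1: m₀ = 142,350 kg, m_f = 142,350 − 112,000 = 30,350 kg; Δv = 284×9.81×ln(4.69) = 2786.0×1.5455 ≈ 4306 m/s.
Stage 2: m₀ = 19,450 kg, m_f = 19,450 − 13,900 = 5,550 kg; Δv = 268×9.81×ln(3.505) = 2629.1×1.2540 ≈ 3297 m/s.
Total Δv = 4306 + 3297 = 7603 m/s.

Δv ≈ 7600 m/s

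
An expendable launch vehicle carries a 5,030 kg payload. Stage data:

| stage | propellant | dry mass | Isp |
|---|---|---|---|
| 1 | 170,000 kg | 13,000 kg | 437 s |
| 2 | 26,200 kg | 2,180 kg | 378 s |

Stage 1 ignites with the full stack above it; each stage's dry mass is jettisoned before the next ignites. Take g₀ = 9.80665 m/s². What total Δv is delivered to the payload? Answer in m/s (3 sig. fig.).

Δv ≈ 12300 m/s

Ignition mass of stage 1 = 170,000+13,000 + 26,200+2,180 + 5,030 = 216,410 kg.
Stage 1: m₀ = 216,410 kg, m_f = 216,410 − 170,000 = 46,410 kg; Δv = 437×9.80665×ln(4.663) = 4285.5×1.5397 ≈ 6598 m/s.
Stage 2: m₀ = 33,410 kg, m_f = 33,410 − 26,200 = 7,210 kg; Δv = 378×9.80665×ln(4.634) = 3706.9×1.5334 ≈ 5684 m/s.
Total Δv = 6598 + 5684 = 12282 m/s.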